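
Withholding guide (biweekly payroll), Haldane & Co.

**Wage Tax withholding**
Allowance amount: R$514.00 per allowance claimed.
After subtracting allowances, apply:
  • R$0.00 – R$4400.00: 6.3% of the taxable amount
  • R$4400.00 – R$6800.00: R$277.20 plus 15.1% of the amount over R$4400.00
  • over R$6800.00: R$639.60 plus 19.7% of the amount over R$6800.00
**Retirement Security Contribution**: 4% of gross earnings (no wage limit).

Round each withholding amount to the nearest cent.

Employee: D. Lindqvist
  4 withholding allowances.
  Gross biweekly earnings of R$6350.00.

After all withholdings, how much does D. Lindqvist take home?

Wage Tax: taxable = R$6350.00 − 4×R$514.00 = R$4294.00
  6.3% × R$4294.00 = R$270.52
Retirement Security Contribution: 4% × R$6350.00 = R$254.00
Total withheld: R$270.52 + R$254.00 = R$524.52
Net pay: R$6350.00 − R$524.52 = R$5825.48

R$5825.48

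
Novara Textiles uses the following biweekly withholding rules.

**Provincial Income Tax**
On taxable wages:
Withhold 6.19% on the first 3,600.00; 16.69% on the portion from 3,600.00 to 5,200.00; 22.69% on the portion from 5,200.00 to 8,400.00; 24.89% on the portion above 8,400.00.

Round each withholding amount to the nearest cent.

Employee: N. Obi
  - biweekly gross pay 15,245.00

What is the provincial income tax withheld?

Provincial Income Tax: taxable = 15,245.00
  1,215.96 + 24.89% × (15,245.00 − 8,400.00) = 1,215.96 + 24.89% × 6,845.00 = 2,919.68

2,919.68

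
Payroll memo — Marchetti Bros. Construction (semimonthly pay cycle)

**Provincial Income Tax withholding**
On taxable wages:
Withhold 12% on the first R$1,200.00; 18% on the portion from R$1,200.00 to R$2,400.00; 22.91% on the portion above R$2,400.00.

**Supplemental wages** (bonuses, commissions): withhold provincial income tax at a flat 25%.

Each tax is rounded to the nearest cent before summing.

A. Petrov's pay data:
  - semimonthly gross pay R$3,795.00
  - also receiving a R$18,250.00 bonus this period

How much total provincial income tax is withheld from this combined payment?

R$5,242.09

Provincial Income Tax: taxable = R$3,795.00
  R$360.00 + 22.91% × (R$3,795.00 − R$2,400.00) = R$360.00 + 22.91% × R$1,395.00 = R$679.59
Supplemental (25% flat on bonus): 25% × R$18,250.00 = R$4,562.50
Total provincial income tax: R$679.59 + R$4,562.50 = R$5,242.09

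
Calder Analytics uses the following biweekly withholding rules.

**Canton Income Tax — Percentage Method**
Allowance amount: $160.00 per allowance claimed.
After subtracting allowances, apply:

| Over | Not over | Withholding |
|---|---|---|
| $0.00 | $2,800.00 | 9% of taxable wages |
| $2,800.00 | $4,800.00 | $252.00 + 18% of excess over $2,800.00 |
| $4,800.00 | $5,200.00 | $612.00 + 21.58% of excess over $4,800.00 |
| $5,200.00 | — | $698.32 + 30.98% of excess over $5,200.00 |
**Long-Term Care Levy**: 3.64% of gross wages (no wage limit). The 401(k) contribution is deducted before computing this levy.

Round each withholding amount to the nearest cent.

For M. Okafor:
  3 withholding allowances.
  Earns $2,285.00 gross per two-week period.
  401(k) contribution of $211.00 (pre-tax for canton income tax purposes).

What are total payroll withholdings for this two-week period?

$218.95

Canton Income Tax: taxable = $2,285.00 − $211.00 − 3×$160.00 = $1,594.00
  9% × $1,594.00 = $143.46
Long-Term Care Levy: 3.64% × $2,074.00 = $75.49
Total: $143.46 + $75.49 = $218.95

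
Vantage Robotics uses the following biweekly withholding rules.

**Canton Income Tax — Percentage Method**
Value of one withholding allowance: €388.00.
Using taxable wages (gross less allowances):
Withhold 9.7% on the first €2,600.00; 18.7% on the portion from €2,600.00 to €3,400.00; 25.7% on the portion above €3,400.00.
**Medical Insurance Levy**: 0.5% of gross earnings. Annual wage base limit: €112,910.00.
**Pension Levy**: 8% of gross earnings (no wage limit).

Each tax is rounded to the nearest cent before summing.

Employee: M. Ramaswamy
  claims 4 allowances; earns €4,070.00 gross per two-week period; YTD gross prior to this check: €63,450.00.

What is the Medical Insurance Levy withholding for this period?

Medical Insurance Levy: 0.5% × €4,070.00 = €20.35

€20.35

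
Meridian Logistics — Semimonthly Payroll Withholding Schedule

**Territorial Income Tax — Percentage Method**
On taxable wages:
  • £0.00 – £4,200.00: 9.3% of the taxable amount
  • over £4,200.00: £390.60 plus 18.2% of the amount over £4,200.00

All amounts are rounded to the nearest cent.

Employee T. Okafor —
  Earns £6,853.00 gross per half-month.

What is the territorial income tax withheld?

£873.45

Territorial Income Tax: taxable = £6,853.00
  £390.60 + 18.2% × (£6,853.00 − £4,200.00) = £390.60 + 18.2% × £2,653.00 = £873.45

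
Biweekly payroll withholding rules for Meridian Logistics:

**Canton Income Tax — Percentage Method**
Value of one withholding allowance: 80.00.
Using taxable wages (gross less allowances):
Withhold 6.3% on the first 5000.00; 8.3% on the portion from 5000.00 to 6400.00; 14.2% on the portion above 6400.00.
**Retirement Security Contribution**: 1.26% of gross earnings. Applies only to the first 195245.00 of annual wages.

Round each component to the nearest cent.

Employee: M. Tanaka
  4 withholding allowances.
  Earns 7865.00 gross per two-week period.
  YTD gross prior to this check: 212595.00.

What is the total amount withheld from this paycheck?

593.79

Canton Income Tax: taxable = 7865.00 − 4×80.00 = 7545.00
  431.20 + 14.2% × (7545.00 − 6400.00) = 431.20 + 14.2% × 1145.00 = 593.79
Retirement Security Contribution: YTD 212595.00 ≥ cap 195245.00 → 0.00
Total: 593.79 + 0.00 = 593.79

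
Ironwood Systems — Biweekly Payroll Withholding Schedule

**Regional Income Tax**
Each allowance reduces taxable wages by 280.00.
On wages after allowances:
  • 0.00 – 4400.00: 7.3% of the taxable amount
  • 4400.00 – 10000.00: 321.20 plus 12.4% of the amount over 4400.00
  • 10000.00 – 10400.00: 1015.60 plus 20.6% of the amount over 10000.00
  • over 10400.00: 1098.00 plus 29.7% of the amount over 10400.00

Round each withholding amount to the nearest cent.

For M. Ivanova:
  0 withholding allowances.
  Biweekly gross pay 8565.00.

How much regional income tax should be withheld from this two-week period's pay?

Regional Income Tax: taxable = 8565.00
  321.20 + 12.4% × (8565.00 − 4400.00) = 321.20 + 12.4% × 4165.00 = 837.66

837.66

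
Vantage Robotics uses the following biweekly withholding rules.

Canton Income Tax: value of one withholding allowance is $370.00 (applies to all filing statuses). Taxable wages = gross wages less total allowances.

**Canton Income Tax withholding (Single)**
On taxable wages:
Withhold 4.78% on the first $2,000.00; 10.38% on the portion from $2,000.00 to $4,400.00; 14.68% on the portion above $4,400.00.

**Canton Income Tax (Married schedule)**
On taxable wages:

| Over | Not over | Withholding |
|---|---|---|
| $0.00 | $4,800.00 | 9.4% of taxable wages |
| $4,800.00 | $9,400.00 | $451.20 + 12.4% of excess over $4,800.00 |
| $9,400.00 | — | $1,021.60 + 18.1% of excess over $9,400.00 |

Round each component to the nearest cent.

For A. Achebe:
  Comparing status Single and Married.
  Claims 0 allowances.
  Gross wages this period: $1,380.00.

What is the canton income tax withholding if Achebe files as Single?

$65.96

Canton Income Tax (Single): taxable = $1,380.00
  4.78% × $1,380.00 = $65.96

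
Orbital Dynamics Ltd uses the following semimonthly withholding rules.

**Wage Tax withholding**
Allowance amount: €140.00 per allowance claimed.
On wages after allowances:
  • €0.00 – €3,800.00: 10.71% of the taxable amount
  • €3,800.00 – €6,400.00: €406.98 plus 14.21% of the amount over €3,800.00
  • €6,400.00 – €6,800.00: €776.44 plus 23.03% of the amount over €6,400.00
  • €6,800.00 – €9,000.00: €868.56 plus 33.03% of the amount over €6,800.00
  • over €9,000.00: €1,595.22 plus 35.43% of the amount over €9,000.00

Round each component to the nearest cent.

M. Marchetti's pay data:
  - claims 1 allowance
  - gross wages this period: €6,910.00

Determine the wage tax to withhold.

Wage Tax: taxable = €6,910.00 − 1×€140.00 = €6,770.00
  €776.44 + 23.03% × (€6,770.00 − €6,400.00) = €776.44 + 23.03% × €370.00 = €861.65

€861.65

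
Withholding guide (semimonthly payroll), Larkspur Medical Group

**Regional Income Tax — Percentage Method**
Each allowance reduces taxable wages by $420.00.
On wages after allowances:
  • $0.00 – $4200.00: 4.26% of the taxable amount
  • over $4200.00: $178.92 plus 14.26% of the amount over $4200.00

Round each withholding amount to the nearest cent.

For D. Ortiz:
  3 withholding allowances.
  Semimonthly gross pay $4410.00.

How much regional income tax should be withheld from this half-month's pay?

$134.19

Regional Income Tax: taxable = $4410.00 − 3×$420.00 = $3150.00
  4.26% × $3150.00 = $134.19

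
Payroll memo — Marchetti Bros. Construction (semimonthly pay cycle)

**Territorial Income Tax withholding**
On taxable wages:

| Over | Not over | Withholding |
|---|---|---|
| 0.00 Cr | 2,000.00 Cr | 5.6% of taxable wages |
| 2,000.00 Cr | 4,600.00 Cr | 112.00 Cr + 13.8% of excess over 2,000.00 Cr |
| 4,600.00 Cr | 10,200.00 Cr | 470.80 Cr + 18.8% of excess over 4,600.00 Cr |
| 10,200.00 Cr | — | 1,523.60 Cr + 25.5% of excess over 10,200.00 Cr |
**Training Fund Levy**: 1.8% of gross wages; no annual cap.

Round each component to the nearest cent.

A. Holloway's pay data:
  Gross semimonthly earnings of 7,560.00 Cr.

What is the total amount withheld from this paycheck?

1,163.36 Cr

Territorial Income Tax: taxable = 7,560.00 Cr
  470.80 Cr + 18.8% × (7,560.00 Cr − 4,600.00 Cr) = 470.80 Cr + 18.8% × 2,960.00 Cr = 1,027.28 Cr
Training Fund Levy: 1.8% × 7,560.00 Cr = 136.08 Cr
Total: 1,027.28 Cr + 136.08 Cr = 1,163.36 Cr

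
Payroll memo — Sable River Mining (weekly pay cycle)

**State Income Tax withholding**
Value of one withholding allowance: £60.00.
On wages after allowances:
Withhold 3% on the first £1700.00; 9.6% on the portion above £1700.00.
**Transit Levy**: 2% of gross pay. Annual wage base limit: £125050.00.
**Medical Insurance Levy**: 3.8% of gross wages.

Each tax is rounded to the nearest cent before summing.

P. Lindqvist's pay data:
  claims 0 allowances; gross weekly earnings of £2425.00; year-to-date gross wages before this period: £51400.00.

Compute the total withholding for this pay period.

£261.25

State Income Tax: taxable = £2425.00
  £51.00 + 9.6% × (£2425.00 − £1700.00) = £51.00 + 9.6% × £725.00 = £120.60
Transit Levy: 2% × £2425.00 = £48.50
Medical Insurance Levy: 3.8% × £2425.00 = £92.15
Total: £120.60 + £48.50 + £92.15 = £261.25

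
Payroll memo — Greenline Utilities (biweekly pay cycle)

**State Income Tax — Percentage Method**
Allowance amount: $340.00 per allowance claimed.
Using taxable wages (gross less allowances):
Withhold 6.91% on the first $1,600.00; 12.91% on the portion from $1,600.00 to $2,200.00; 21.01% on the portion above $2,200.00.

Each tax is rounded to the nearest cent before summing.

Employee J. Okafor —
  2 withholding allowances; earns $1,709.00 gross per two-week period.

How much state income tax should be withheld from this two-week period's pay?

State Income Tax: taxable = $1,709.00 − 2×$340.00 = $1,029.00
  6.91% × $1,029.00 = $71.10

$71.10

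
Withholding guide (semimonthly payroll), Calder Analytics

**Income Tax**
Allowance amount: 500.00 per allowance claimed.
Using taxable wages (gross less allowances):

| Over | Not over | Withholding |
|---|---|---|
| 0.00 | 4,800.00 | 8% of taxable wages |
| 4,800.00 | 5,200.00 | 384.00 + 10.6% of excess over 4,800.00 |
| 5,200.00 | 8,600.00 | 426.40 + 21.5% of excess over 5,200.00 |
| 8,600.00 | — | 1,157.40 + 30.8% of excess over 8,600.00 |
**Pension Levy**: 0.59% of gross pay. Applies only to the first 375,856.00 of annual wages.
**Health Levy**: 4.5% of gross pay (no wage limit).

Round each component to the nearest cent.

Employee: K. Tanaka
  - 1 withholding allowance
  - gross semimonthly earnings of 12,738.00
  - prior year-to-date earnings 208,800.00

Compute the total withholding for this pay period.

Income Tax: taxable = 12,738.00 − 1×500.00 = 12,238.00
  1,157.40 + 30.8% × (12,238.00 − 8,600.00) = 1,157.40 + 30.8% × 3,638.00 = 2,277.90
Pension Levy: 0.59% × 12,738.00 = 75.15
Health Levy: 4.5% × 12,738.00 = 573.21
Total: 2,277.90 + 75.15 + 573.21 = 2,926.26

2,926.26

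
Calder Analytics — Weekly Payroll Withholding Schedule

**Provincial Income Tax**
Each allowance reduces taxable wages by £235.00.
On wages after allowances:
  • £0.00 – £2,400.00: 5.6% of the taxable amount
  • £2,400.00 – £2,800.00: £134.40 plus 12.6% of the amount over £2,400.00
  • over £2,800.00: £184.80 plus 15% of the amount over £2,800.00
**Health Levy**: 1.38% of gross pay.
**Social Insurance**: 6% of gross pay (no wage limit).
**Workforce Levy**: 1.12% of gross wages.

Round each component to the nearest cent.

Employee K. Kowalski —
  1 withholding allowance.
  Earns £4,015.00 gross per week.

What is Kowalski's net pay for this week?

Provincial Income Tax: taxable = £4,015.00 − 1×£235.00 = £3,780.00
  £184.80 + 15% × (£3,780.00 − £2,800.00) = £184.80 + 15% × £980.00 = £331.80
Health Levy: 1.38% × £4,015.00 = £55.41
Social Insurance: 6% × £4,015.00 = £240.90
Workforce Levy: 1.12% × £4,015.00 = £44.97
Total withheld: £331.80 + £55.41 + £240.90 + £44.97 = £673.08
Net pay: £4,015.00 − £673.08 = £3,341.92

£3,341.92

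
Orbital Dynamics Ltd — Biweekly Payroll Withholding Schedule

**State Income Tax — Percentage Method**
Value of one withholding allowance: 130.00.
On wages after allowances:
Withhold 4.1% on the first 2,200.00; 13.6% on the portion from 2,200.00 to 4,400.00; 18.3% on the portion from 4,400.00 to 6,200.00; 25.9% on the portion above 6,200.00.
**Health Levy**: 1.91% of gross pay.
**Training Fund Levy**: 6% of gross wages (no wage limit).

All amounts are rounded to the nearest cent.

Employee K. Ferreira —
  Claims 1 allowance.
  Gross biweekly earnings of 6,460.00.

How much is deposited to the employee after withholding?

State Income Tax: taxable = 6,460.00 − 1×130.00 = 6,330.00
  718.80 + 25.9% × (6,330.00 − 6,200.00) = 718.80 + 25.9% × 130.00 = 752.47
Health Levy: 1.91% × 6,460.00 = 123.39
Training Fund Levy: 6% × 6,460.00 = 387.60
Total withheld: 752.47 + 123.39 + 387.60 = 1,263.46
Net pay: 6,460.00 − 1,263.46 = 5,196.54

5,196.54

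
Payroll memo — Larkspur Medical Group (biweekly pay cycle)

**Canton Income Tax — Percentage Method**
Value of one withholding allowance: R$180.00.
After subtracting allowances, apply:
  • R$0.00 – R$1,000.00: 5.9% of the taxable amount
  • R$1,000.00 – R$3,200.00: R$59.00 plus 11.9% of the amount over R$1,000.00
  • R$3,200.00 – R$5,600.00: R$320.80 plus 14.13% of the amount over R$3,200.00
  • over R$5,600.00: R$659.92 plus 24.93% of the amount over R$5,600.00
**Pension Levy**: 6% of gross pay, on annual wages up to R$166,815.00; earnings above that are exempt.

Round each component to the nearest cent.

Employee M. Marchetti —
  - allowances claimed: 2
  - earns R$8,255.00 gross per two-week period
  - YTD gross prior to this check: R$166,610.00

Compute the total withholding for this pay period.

Canton Income Tax: taxable = R$8,255.00 − 2×R$180.00 = R$7,895.00
  R$659.92 + 24.93% × (R$7,895.00 − R$5,600.00) = R$659.92 + 24.93% × R$2,295.00 = R$1,232.06
Pension Levy: cap R$166,815.00 − YTD R$166,610.00 = R$205.00 subject; 6% × R$205.00 = R$12.30
Total: R$1,232.06 + R$12.30 = R$1,244.36

R$1,244.36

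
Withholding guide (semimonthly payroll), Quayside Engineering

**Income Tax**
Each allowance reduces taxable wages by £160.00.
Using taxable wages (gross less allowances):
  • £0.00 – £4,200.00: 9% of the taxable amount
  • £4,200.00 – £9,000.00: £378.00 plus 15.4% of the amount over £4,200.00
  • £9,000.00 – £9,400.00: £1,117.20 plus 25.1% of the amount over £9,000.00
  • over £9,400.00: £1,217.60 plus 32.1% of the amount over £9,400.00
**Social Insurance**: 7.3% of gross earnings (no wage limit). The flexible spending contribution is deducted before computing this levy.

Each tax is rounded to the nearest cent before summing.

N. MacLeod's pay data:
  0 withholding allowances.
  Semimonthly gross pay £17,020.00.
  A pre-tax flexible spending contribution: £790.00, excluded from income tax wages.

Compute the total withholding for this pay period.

Income Tax: taxable = £17,020.00 − £790.00 = £16,230.00
  £1,217.60 + 32.1% × (£16,230.00 − £9,400.00) = £1,217.60 + 32.1% × £6,830.00 = £3,410.03
Social Insurance: 7.3% × £16,230.00 = £1,184.79
Total: £3,410.03 + £1,184.79 = £4,594.82

£4,594.82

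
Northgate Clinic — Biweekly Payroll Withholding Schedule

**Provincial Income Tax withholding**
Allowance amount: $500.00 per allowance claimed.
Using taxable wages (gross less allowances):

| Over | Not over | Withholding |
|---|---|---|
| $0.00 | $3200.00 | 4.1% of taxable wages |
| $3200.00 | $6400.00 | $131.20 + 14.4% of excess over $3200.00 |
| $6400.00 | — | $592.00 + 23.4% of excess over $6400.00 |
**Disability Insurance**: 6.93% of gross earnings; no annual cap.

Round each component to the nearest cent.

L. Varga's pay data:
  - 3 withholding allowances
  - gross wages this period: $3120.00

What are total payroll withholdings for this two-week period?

Provincial Income Tax: taxable = $3120.00 − 3×$500.00 = $1620.00
  4.1% × $1620.00 = $66.42
Disability Insurance: 6.93% × $3120.00 = $216.22
Total: $66.42 + $216.22 = $282.64

$282.64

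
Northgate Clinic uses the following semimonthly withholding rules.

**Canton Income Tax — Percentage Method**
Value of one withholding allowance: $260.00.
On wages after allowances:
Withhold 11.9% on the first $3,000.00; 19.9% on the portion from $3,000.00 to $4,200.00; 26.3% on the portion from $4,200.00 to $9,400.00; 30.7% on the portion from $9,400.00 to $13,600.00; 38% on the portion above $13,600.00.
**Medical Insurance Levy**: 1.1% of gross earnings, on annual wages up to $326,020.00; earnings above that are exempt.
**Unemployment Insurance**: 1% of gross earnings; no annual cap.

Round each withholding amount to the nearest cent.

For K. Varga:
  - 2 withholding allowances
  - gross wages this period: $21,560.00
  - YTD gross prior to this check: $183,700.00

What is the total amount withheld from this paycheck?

$6,532.76

Canton Income Tax: taxable = $21,560.00 − 2×$260.00 = $21,040.00
  $3,252.80 + 38% × ($21,040.00 − $13,600.00) = $3,252.80 + 38% × $7,440.00 = $6,080.00
Medical Insurance Levy: 1.1% × $21,560.00 = $237.16
Unemployment Insurance: 1% × $21,560.00 = $215.60
Total: $6,080.00 + $237.16 + $215.60 = $6,532.76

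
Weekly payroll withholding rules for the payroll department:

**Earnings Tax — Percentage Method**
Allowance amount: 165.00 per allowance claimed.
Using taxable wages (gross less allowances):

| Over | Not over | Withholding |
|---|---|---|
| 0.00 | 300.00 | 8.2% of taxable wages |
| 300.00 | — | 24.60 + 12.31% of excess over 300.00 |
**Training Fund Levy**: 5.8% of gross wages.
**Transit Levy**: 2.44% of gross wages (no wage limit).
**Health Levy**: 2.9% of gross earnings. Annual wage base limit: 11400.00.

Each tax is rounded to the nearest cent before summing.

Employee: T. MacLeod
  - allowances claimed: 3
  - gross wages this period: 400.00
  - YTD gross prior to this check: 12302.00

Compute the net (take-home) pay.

367.04

Earnings Tax: taxable = 400.00 − 3×165.00 = -95.00
  Taxable ≤ 0 → 0.00
Training Fund Levy: 5.8% × 400.00 = 23.20
Transit Levy: 2.44% × 400.00 = 9.76
Health Levy: YTD 12302.00 ≥ cap 11400.00 → 0.00
Total withheld: 0.00 + 23.20 + 9.76 + 0.00 = 32.96
Net pay: 400.00 − 32.96 = 367.04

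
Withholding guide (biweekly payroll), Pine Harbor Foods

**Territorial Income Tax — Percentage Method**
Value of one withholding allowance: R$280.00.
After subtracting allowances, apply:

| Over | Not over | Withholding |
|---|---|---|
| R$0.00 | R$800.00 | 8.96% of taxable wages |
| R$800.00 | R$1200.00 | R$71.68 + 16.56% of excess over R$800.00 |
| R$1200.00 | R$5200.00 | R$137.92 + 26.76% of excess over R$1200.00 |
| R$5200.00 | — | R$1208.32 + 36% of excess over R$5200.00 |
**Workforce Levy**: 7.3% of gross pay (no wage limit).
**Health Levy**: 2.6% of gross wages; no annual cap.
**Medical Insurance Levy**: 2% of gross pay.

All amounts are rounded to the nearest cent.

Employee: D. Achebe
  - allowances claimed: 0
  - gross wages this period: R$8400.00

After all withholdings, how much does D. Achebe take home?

Territorial Income Tax: taxable = R$8400.00
  R$1208.32 + 36% × (R$8400.00 − R$5200.00) = R$1208.32 + 36% × R$3200.00 = R$2360.32
Workforce Levy: 7.3% × R$8400.00 = R$613.20
Health Levy: 2.6% × R$8400.00 = R$218.40
Medical Insurance Levy: 2% × R$8400.00 = R$168.00
Total withheld: R$2360.32 + R$613.20 + R$218.40 + R$168.00 = R$3359.92
Net pay: R$8400.00 − R$3359.92 = R$5040.08

R$5040.08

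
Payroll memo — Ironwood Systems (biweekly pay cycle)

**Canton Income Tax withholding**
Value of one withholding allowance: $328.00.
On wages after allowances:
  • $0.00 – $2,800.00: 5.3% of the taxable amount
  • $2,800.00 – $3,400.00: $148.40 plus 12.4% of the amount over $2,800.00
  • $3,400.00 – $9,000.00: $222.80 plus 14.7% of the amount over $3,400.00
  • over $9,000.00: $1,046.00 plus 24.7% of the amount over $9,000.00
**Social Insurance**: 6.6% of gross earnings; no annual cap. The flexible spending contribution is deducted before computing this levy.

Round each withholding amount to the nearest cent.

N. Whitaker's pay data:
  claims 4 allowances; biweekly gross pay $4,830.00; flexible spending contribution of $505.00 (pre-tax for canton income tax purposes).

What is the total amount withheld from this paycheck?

Canton Income Tax: taxable = $4,830.00 − $505.00 − 4×$328.00 = $3,013.00
  $148.40 + 12.4% × ($3,013.00 − $2,800.00) = $148.40 + 12.4% × $213.00 = $174.81
Social Insurance: 6.6% × $4,325.00 = $285.45
Total: $174.81 + $285.45 = $460.26

$460.26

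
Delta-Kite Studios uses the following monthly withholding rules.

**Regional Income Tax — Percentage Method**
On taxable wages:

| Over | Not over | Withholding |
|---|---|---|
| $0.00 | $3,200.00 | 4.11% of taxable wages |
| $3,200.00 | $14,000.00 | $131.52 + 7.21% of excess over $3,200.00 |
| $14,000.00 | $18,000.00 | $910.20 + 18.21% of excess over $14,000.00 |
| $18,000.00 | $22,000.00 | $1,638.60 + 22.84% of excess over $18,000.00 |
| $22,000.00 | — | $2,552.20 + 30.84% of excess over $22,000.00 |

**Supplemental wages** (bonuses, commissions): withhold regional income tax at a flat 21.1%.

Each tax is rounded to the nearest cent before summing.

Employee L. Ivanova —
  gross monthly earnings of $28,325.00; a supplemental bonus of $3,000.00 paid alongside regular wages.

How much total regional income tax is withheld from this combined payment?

Regional Income Tax: taxable = $28,325.00
  $2,552.20 + 30.84% × ($28,325.00 − $22,000.00) = $2,552.20 + 30.84% × $6,325.00 = $4,502.83
Supplemental (21.1% flat on bonus): 21.1% × $3,000.00 = $633.00
Total regional income tax: $4,502.83 + $633.00 = $5,135.83

$5,135.83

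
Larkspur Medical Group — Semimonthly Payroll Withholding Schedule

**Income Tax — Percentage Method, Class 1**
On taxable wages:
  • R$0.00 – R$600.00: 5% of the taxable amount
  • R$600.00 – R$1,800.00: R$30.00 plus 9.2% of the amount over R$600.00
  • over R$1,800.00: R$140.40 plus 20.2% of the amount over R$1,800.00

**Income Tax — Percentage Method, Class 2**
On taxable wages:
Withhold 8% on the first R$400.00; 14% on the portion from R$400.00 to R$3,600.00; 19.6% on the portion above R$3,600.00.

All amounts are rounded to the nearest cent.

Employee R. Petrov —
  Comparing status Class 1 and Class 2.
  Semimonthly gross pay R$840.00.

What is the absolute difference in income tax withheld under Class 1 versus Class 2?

Income Tax (Class 1): taxable = R$840.00
  R$30.00 + 9.2% × (R$840.00 − R$600.00) = R$30.00 + 9.2% × R$240.00 = R$52.08
Income Tax (Class 2): taxable = R$840.00
  R$32.00 + 14% × (R$840.00 − R$400.00) = R$32.00 + 14% × R$440.00 = R$93.60
Difference: |R$52.08 − R$93.60| = R$41.52 (higher under Class 2)

R$41.52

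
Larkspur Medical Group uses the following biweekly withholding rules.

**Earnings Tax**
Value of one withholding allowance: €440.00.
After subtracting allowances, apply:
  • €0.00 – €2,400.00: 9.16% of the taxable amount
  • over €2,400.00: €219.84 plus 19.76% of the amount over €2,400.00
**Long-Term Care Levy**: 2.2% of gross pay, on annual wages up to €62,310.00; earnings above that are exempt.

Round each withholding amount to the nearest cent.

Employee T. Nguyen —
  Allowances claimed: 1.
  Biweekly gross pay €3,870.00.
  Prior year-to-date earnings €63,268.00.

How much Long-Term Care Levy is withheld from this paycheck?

€0.00

Long-Term Care Levy: YTD €63,268.00 ≥ cap €62,310.00 → €0.00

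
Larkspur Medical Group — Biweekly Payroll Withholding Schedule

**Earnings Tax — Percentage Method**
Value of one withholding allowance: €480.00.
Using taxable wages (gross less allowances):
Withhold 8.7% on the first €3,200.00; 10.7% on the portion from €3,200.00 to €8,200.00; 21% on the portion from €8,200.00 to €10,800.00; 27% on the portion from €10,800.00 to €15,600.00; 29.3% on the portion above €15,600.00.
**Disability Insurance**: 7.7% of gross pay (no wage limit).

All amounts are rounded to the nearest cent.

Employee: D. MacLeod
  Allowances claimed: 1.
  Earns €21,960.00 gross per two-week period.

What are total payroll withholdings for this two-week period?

Earnings Tax: taxable = €21,960.00 − 1×€480.00 = €21,480.00
  €2,655.40 + 29.3% × (€21,480.00 − €15,600.00) = €2,655.40 + 29.3% × €5,880.00 = €4,378.24
Disability Insurance: 7.7% × €21,960.00 = €1,690.92
Total: €4,378.24 + €1,690.92 = €6,069.16

€6,069.16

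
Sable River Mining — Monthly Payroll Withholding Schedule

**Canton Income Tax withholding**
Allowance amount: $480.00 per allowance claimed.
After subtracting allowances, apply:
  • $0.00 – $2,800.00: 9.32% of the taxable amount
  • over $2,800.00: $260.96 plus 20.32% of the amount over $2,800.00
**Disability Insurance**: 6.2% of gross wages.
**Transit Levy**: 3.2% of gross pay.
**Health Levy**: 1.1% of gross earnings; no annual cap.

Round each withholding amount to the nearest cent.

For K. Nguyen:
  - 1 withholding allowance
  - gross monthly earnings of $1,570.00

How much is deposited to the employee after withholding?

Canton Income Tax: taxable = $1,570.00 − 1×$480.00 = $1,090.00
  9.32% × $1,090.00 = $101.59
Disability Insurance: 6.2% × $1,570.00 = $97.34
Transit Levy: 3.2% × $1,570.00 = $50.24
Health Levy: 1.1% × $1,570.00 = $17.27
Total withheld: $101.59 + $97.34 + $50.24 + $17.27 = $266.44
Net pay: $1,570.00 − $266.44 = $1,303.56

$1,303.56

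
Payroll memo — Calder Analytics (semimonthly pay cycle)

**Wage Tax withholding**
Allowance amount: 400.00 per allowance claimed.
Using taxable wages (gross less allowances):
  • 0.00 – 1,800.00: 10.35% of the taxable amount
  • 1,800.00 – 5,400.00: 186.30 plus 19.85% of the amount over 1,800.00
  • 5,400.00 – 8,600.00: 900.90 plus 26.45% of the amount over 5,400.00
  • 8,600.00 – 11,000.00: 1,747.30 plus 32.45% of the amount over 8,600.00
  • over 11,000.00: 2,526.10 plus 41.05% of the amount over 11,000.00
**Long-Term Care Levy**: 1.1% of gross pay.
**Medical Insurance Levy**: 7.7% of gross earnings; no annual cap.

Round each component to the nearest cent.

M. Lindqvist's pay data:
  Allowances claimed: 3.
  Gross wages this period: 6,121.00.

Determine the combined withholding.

Wage Tax: taxable = 6,121.00 − 3×400.00 = 4,921.00
  186.30 + 19.85% × (4,921.00 − 1,800.00) = 186.30 + 19.85% × 3,121.00 = 805.82
Long-Term Care Levy: 1.1% × 6,121.00 = 67.33
Medical Insurance Levy: 7.7% × 6,121.00 = 471.32
Total: 805.82 + 67.33 + 471.32 = 1,344.47

1,344.47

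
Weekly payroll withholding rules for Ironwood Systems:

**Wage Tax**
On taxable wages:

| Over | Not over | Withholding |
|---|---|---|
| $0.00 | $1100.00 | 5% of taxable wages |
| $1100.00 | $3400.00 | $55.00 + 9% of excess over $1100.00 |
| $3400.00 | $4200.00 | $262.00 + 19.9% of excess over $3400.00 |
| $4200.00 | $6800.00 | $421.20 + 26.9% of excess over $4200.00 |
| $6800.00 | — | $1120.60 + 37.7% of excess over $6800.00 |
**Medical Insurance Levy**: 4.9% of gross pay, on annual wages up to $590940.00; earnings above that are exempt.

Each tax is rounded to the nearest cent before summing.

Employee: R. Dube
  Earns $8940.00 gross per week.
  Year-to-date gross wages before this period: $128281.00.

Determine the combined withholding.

$2365.44

Wage Tax: taxable = $8940.00
  $1120.60 + 37.7% × ($8940.00 − $6800.00) = $1120.60 + 37.7% × $2140.00 = $1927.38
Medical Insurance Levy: 4.9% × $8940.00 = $438.06
Total: $1927.38 + $438.06 = $2365.44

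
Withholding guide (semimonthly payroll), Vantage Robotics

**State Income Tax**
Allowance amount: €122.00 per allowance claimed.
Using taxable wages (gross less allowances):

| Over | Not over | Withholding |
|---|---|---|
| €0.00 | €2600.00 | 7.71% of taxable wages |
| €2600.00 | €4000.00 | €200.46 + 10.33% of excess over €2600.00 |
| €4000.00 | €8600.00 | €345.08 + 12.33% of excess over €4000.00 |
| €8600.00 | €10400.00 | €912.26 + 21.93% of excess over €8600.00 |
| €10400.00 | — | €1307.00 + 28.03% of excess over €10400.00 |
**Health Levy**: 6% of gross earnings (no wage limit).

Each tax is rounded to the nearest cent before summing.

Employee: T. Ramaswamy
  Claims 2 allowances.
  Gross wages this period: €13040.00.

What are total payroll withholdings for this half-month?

€2761.00

State Income Tax: taxable = €13040.00 − 2×€122.00 = €12796.00
  €1307.00 + 28.03% × (€12796.00 − €10400.00) = €1307.00 + 28.03% × €2396.00 = €1978.60
Health Levy: 6% × €13040.00 = €782.40
Total: €1978.60 + €782.40 = €2761.00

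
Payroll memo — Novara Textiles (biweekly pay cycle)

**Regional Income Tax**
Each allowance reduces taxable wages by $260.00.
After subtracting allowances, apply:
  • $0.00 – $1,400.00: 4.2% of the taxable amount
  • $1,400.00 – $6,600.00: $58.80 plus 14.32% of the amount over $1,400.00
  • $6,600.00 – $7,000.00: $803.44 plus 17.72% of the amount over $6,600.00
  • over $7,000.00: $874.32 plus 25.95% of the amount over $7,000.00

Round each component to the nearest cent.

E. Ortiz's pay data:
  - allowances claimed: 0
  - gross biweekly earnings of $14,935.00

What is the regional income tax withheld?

Regional Income Tax: taxable = $14,935.00
  $874.32 + 25.95% × ($14,935.00 − $7,000.00) = $874.32 + 25.95% × $7,935.00 = $2,933.45

$2,933.45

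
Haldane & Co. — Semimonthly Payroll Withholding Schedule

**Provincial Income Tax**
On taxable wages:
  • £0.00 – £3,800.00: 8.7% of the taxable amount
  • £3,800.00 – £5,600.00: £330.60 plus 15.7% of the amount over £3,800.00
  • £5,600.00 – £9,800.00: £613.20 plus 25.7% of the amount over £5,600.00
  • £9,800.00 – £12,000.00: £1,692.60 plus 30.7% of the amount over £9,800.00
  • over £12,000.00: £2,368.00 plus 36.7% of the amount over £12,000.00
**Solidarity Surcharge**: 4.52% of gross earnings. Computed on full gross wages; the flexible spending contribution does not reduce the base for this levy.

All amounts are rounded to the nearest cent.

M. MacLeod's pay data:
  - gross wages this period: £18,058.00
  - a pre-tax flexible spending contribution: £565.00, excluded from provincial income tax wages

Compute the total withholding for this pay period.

Provincial Income Tax: taxable = £18,058.00 − £565.00 = £17,493.00
  £2,368.00 + 36.7% × (£17,493.00 − £12,000.00) = £2,368.00 + 36.7% × £5,493.00 = £4,383.93
Solidarity Surcharge: 4.52% × £18,058.00 = £816.22
Total: £4,383.93 + £816.22 = £5,200.15

£5,200.15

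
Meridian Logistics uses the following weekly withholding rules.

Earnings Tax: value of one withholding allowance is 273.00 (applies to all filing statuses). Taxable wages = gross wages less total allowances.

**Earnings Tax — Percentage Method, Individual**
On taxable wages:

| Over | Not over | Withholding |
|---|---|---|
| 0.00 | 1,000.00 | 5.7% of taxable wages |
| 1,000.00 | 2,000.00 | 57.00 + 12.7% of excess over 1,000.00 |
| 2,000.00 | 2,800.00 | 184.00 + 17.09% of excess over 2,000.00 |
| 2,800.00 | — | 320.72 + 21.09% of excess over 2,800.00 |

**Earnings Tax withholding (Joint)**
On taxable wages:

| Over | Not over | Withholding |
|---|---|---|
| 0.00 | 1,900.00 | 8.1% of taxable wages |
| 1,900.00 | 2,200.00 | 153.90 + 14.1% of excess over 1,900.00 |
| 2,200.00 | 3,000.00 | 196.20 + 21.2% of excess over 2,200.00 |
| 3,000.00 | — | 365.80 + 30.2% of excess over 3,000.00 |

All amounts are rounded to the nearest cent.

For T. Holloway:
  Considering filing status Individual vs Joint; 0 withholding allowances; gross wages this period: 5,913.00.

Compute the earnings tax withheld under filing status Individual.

Earnings Tax (Individual): taxable = 5,913.00
  320.72 + 21.09% × (5,913.00 − 2,800.00) = 320.72 + 21.09% × 3,113.00 = 977.25

977.25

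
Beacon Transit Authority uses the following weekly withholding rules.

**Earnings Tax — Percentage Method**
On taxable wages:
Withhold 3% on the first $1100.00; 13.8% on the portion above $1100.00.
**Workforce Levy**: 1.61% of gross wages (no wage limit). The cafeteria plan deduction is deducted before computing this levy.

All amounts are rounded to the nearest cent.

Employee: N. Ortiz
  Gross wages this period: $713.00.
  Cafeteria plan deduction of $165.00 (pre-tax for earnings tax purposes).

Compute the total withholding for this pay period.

$25.26

Earnings Tax: taxable = $713.00 − $165.00 = $548.00
  3% × $548.00 = $16.44
Workforce Levy: 1.61% × $548.00 = $8.82
Total: $16.44 + $8.82 = $25.26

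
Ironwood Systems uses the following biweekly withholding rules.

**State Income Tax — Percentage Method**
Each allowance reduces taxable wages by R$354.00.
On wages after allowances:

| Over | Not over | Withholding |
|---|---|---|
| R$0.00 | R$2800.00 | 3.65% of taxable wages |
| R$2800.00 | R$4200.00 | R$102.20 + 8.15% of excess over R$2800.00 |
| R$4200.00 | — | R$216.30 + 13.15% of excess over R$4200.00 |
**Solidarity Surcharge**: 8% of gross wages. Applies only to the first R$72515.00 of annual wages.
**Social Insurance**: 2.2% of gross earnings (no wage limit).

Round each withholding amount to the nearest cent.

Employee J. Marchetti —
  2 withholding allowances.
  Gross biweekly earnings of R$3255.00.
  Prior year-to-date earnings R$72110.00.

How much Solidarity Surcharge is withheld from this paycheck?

R$32.40

Solidarity Surcharge: cap R$72515.00 − YTD R$72110.00 = R$405.00 subject; 8% × R$405.00 = R$32.40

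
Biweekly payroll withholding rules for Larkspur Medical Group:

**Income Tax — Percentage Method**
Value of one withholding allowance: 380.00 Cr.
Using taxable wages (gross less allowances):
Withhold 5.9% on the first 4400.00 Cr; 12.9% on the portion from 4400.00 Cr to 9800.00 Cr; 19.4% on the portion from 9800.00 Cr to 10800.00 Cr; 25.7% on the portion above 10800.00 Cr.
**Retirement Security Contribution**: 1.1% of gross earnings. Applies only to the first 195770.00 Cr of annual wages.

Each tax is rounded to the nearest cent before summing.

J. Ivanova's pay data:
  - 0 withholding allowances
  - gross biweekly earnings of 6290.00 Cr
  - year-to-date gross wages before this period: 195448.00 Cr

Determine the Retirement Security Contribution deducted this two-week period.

Retirement Security Contribution: cap 195770.00 Cr − YTD 195448.00 Cr = 322.00 Cr subject; 1.1% × 322.00 Cr = 3.54 Cr

3.54 Cr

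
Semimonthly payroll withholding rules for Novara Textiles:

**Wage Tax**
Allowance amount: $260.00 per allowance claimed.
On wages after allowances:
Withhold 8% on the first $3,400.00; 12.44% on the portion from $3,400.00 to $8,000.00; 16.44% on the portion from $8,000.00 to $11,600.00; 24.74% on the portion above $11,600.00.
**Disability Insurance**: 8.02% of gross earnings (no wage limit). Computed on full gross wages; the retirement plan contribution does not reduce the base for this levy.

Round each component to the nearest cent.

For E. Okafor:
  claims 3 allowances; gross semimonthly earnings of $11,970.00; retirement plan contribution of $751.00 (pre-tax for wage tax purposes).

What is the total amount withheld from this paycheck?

Wage Tax: taxable = $11,970.00 − $751.00 − 3×$260.00 = $10,439.00
  $844.24 + 16.44% × ($10,439.00 − $8,000.00) = $844.24 + 16.44% × $2,439.00 = $1,245.21
Disability Insurance: 8.02% × $11,970.00 = $959.99
Total: $1,245.21 + $959.99 = $2,205.20

$2,205.20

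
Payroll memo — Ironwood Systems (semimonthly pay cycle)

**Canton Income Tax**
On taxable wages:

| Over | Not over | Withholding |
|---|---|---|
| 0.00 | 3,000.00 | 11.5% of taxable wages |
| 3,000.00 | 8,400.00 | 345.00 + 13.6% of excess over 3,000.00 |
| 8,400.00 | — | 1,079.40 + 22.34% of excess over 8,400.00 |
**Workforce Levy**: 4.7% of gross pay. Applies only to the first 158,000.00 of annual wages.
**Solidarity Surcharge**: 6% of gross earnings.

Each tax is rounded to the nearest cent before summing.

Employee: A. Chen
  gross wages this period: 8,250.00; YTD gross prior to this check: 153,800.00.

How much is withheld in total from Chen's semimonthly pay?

1,751.40

Canton Income Tax: taxable = 8,250.00
  345.00 + 13.6% × (8,250.00 − 3,000.00) = 345.00 + 13.6% × 5,250.00 = 1,059.00
Workforce Levy: cap 158,000.00 − YTD 153,800.00 = 4,200.00 subject; 4.7% × 4,200.00 = 197.40
Solidarity Surcharge: 6% × 8,250.00 = 495.00
Total: 1,059.00 + 197.40 + 495.00 = 1,751.40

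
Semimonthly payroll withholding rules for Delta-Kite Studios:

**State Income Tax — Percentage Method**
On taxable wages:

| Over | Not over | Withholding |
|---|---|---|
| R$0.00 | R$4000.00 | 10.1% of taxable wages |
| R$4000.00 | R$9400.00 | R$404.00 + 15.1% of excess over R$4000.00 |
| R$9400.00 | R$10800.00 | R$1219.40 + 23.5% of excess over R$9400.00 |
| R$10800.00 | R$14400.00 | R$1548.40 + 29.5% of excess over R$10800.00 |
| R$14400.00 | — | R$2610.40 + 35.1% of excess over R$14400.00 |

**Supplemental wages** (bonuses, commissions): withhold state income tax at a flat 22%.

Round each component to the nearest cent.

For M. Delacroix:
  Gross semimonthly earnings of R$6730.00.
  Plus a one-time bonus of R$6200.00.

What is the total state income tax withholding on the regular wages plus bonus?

R$2180.23

State Income Tax: taxable = R$6730.00
  R$404.00 + 15.1% × (R$6730.00 − R$4000.00) = R$404.00 + 15.1% × R$2730.00 = R$816.23
Supplemental (22% flat on bonus): 22% × R$6200.00 = R$1364.00
Total state income tax: R$816.23 + R$1364.00 = R$2180.23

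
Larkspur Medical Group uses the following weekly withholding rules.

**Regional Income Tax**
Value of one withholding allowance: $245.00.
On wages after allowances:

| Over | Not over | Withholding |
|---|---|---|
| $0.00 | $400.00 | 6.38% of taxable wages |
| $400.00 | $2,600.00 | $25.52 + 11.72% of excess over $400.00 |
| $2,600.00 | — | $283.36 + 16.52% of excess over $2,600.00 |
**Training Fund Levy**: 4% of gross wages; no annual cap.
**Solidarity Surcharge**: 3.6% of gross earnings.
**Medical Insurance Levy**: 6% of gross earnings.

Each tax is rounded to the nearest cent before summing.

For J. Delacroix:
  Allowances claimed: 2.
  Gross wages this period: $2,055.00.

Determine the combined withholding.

$441.54

Regional Income Tax: taxable = $2,055.00 − 2×$245.00 = $1,565.00
  $25.52 + 11.72% × ($1,565.00 − $400.00) = $25.52 + 11.72% × $1,165.00 = $162.06
Training Fund Levy: 4% × $2,055.00 = $82.20
Solidarity Surcharge: 3.6% × $2,055.00 = $73.98
Medical Insurance Levy: 6% × $2,055.00 = $123.30
Total: $162.06 + $82.20 + $73.98 + $123.30 = $441.54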